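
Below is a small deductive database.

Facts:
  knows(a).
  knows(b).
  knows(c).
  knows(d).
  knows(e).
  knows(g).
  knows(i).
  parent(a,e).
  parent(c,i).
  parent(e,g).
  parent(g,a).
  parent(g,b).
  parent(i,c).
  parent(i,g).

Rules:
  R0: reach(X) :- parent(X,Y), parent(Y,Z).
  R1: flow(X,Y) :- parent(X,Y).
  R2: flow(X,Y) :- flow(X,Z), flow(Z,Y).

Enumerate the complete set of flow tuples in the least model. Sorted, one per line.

flow(a,a)
flow(a,b)
flow(a,e)
flow(a,g)
flow(c,a)
flow(c,b)
flow(c,c)
flow(c,e)
flow(c,g)
flow(c,i)
flow(e,a)
flow(e,b)
flow(e,e)
flow(e,g)
flow(g,a)
flow(g,b)
flow(g,e)
flow(g,g)
flow(i,a)
flow(i,b)
flow(i,c)
flow(i,e)
flow(i,g)
flow(i,i)

round 1: derive flow(a,e) via R1 from parent(a,e)
round 1: derive flow(c,i) via R1 from parent(c,i)
round 1: derive flow(e,g) via R1 from parent(e,g)
round 1: derive flow(g,a) via R1 from parent(g,a)
round 1: derive flow(g,b) via R1 from parent(g,b)
round 1: derive flow(i,c) via R1 from parent(i,c)
round 1: derive flow(i,g) via R1 from parent(i,g)
round 2: derive flow(a,g) via R2 from flow(a,e), flow(e,g)
round 2: derive flow(c,c) via R2 from flow(c,i), flow(i,c)
round 2: derive flow(c,g) via R2 from flow(c,i), flow(i,g)
round 2: derive flow(e,a) via R2 from flow(e,g), flow(g,a)
round 2: derive flow(e,b) via R2 from flow(e,g), flow(g,b)
round 2: derive flow(g,e) via R2 from flow(g,a), flow(a,e)
round 2: derive flow(i,a) via R2 from flow(i,g), flow(g,a)
round 2: derive flow(i,b) via R2 from flow(i,g), flow(g,b)
round 2: derive flow(i,i) via R2 from flow(i,c), flow(c,i)
round 3: derive flow(a,a) via R2 from flow(a,e), flow(e,a)
round 3: derive flow(a,b) via R2 from flow(a,e), flow(e,b)
round 3: derive flow(c,a) via R2 from flow(c,g), flow(g,a)
round 3: derive flow(c,b) via R2 from flow(c,g), flow(g,b)
round 3: derive flow(c,e) via R2 from flow(c,g), flow(g,e)
round 3: derive flow(e,e) via R2 from flow(e,a), flow(a,e)
round 3: derive flow(g,g) via R2 from flow(g,a), flow(a,g)
round 3: derive flow(i,e) via R2 from flow(i,a), flow(a,e)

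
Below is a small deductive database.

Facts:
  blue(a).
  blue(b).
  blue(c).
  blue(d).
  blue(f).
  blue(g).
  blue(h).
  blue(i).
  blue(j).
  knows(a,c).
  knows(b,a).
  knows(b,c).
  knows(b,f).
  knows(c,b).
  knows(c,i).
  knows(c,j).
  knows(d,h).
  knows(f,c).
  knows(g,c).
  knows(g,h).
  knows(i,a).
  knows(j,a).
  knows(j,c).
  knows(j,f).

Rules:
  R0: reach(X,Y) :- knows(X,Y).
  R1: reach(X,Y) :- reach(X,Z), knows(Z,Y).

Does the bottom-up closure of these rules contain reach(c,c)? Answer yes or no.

yes

round 1: derive reach(a,c) via R0 from knows(a,c)
round 1: derive reach(b,a) via R0 from knows(b,a)
round 1: derive reach(b,c) via R0 from knows(b,c)
round 1: derive reach(b,f) via R0 from knows(b,f)
round 1: derive reach(c,b) via R0 from knows(c,b)
round 1: derive reach(c,i) via R0 from knows(c,i)
round 1: derive reach(c,j) via R0 from knows(c,j)
round 1: derive reach(d,h) via R0 from knows(d,h)
round 1: derive reach(f,c) via R0 from knows(f,c)
round 1: derive reach(g,c) via R0 from knows(g,c)
round 1: derive reach(g,h) via R0 from knows(g,h)
round 1: derive reach(i,a) via R0 from knows(i,a)
round 1: derive reach(j,a) via R0 from knows(j,a)
round 1: derive reach(j,c) via R0 from knows(j,c)
round 1: derive reach(j,f) via R0 from knows(j,f)
round 2: derive reach(a,b) via R1 from reach(a,c), knows(c,b)
round 2: derive reach(a,i) via R1 from reach(a,c), knows(c,i)
round 2: derive reach(a,j) via R1 from reach(a,c), knows(c,j)
round 2: derive reach(b,b) via R1 from reach(b,c), knows(c,b)
round 2: derive reach(b,i) via R1 from reach(b,c), knows(c,i)
round 2: derive reach(b,j) via R1 from reach(b,c), knows(c,j)
round 2: derive reach(c,a) via R1 from reach(c,b), knows(b,a)
round 2: derive reach(c,c) via R1 from reach(c,b), knows(b,c)
round 2: derive reach(c,f) via R1 from reach(c,b), knows(b,f)
round 2: derive reach(f,b) via R1 from reach(f,c), knows(c,b)
round 2: derive reach(f,i) via R1 from reach(f,c), knows(c,i)
round 2: derive reach(f,j) via R1 from reach(f,c), knows(c,j)
round 2: derive reach(g,b) via R1 from reach(g,c), knows(c,b)
round 2: derive reach(g,i) via R1 from reach(g,c), knows(c,i)
round 2: derive reach(g,j) via R1 from reach(g,c), knows(c,j)
round 2: derive reach(i,c) via R1 from reach(i,a), knows(a,c)
round 2: derive reach(j,b) via R1 from reach(j,c), knows(c,b)
round 2: derive reach(j,i) via R1 from reach(j,c), knows(c,i)
round 2: derive reach(j,j) via R1 from reach(j,c), knows(c,j)
round 3: derive reach(a,a) via R1 from reach(a,b), knows(b,a)
round 3: derive reach(a,f) via R1 from reach(a,b), knows(b,f)
round 3: derive reach(f,a) via R1 from reach(f,b), knows(b,a)
round 3: derive reach(f,f) via R1 from reach(f,b), knows(b,f)
round 3: derive reach(g,a) via R1 from reach(g,b), knows(b,a)
round 3: derive reach(g,f) via R1 from reach(g,b), knows(b,f)
round 3: derive reach(i,b) via R1 from reach(i,c), knows(c,b)
round 3: derive reach(i,i) via R1 from reach(i,c), knows(c,i)
round 3: derive reach(i,j) via R1 from reach(i,c), knows(c,j)
round 4: derive reach(i,f) via R1 from reach(i,b), knows(b,f)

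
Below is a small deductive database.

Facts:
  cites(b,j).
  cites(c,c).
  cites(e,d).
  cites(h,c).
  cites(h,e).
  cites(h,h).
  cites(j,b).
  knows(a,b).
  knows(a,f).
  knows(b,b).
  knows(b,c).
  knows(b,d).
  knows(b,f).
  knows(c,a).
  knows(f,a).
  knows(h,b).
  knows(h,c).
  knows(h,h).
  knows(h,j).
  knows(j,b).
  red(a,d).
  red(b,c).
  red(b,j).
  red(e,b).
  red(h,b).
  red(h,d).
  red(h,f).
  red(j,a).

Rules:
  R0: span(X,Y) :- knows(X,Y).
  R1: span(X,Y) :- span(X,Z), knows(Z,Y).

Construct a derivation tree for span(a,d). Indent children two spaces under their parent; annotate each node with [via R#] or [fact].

span(a,d)  [via R1]
  span(a,b)  [via R0]
    knows(a,b)  [fact]
  knows(b,d)  [fact]

round 1: derive span(a,b) via R0 from knows(a,b)
round 1: derive span(a,f) via R0 from knows(a,f)
round 1: derive span(b,b) via R0 from knows(b,b)
round 1: derive span(b,c) via R0 from knows(b,c)
round 1: derive span(b,d) via R0 from knows(b,d)
round 1: derive span(b,f) via R0 from knows(b,f)
round 1: derive span(c,a) via R0 from knows(c,a)
round 1: derive span(f,a) via R0 from knows(f,a)
round 1: derive span(h,b) via R0 from knows(h,b)
round 1: derive span(h,c) via R0 from knows(h,c)
round 1: derive span(h,h) via R0 from knows(h,h)
round 1: derive span(h,j) via R0 from knows(h,j)
round 1: derive span(j,b) via R0 from knows(j,b)
round 2: derive span(a,a) via R1 from span(a,f), knows(f,a)
round 2: derive span(a,c) via R1 from span(a,b), knows(b,c)
round 2: derive span(a,d) via R1 from span(a,b), knows(b,d)
round 2: derive span(b,a) via R1 from span(b,c), knows(c,a)
round 2: derive span(c,b) via R1 from span(c,a), knows(a,b)
round 2: derive span(c,f) via R1 from span(c,a), knows(a,f)
round 2: derive span(f,b) via R1 from span(f,a), knows(a,b)
round 2: derive span(f,f) via R1 from span(f,a), knows(a,f)
round 2: derive span(h,a) via R1 from span(h,c), knows(c,a)
round 2: derive span(h,d) via R1 from span(h,b), knows(b,d)
round 2: derive span(h,f) via R1 from span(h,b), knows(b,f)
round 2: derive span(j,c) via R1 from span(j,b), knows(b,c)
round 2: derive span(j,d) via R1 from span(j,b), knows(b,d)
round 2: derive span(j,f) via R1 from span(j,b), knows(b,f)
round 3: derive span(c,c) via R1 from span(c,b), knows(b,c)
round 3: derive span(c,d) via R1 from span(c,b), knows(b,d)
round 3: derive span(f,c) via R1 from span(f,b), knows(b,c)
round 3: derive span(f,d) via R1 from span(f,b), knows(b,d)
round 3: derive span(j,a) via R1 from span(j,c), knows(c,a)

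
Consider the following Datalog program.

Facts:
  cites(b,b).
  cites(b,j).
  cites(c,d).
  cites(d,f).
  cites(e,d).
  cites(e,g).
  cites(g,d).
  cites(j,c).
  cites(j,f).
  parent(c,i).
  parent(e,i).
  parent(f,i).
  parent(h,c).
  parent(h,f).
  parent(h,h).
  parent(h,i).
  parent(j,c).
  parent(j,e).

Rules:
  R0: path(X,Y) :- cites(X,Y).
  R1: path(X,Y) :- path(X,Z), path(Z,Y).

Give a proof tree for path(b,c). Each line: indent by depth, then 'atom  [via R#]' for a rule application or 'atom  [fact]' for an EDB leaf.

path(b,c)  [via R1]
  path(b,j)  [via R0]
    cites(b,j)  [fact]
  path(j,c)  [via R0]
    cites(j,c)  [fact]

round 1: derive path(b,b) via R0 from cites(b,b)
round 1: derive path(b,j) via R0 from cites(b,j)
round 1: derive path(c,d) via R0 from cites(c,d)
round 1: derive path(d,f) via R0 from cites(d,f)
round 1: derive path(e,d) via R0 from cites(e,d)
round 1: derive path(e,g) via R0 from cites(e,g)
round 1: derive path(g,d) via R0 from cites(g,d)
round 1: derive path(j,c) via R0 from cites(j,c)
round 1: derive path(j,f) via R0 from cites(j,f)
round 2: derive path(b,c) via R1 from path(b,j), path(j,c)
round 2: derive path(b,f) via R1 from path(b,j), path(j,f)
round 2: derive path(c,f) via R1 from path(c,d), path(d,f)
round 2: derive path(e,f) via R1 from path(e,d), path(d,f)
round 2: derive path(g,f) via R1 from path(g,d), path(d,f)
round 2: derive path(j,d) via R1 from path(j,c), path(c,d)
round 3: derive path(b,d) via R1 from path(b,c), path(c,d)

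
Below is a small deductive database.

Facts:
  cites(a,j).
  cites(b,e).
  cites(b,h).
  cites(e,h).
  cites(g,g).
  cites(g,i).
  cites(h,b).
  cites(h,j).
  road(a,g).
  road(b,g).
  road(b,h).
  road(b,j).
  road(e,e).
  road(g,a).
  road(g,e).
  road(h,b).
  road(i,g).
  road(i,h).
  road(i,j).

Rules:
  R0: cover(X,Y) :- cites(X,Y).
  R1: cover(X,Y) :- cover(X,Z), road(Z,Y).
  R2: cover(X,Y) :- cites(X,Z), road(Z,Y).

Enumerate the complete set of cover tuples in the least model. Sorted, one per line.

cover(a,j)
cover(b,a)
cover(b,b)
cover(b,e)
cover(b,g)
cover(b,h)
cover(b,j)
cover(e,a)
cover(e,b)
cover(e,e)
cover(e,g)
cover(e,h)
cover(e,j)
cover(g,a)
cover(g,b)
cover(g,e)
cover(g,g)
cover(g,h)
cover(g,i)
cover(g,j)
cover(h,a)
cover(h,b)
cover(h,e)
cover(h,g)
cover(h,h)
cover(h,j)

round 1: derive cover(a,j) via R0 from cites(a,j)
round 1: derive cover(b,e) via R0 from cites(b,e)
round 1: derive cover(b,h) via R0 from cites(b,h)
round 1: derive cover(e,h) via R0 from cites(e,h)
round 1: derive cover(g,g) via R0 from cites(g,g)
round 1: derive cover(g,i) via R0 from cites(g,i)
round 1: derive cover(h,b) via R0 from cites(h,b)
round 1: derive cover(h,j) via R0 from cites(h,j)
round 1: derive cover(b,b) via R2 from cites(b,h), road(h,b)
round 1: derive cover(e,b) via R2 from cites(e,h), road(h,b)
round 1: derive cover(g,a) via R2 from cites(g,g), road(g,a)
round 1: derive cover(g,e) via R2 from cites(g,g), road(g,e)
round 1: derive cover(g,h) via R2 from cites(g,i), road(i,h)
round 1: derive cover(g,j) via R2 from cites(g,i), road(i,j)
round 1: derive cover(h,g) via R2 from cites(h,b), road(b,g)
round 1: derive cover(h,h) via R2 from cites(h,b), road(b,h)
round 2: derive cover(b,g) via R1 from cover(b,b), road(b,g)
round 2: derive cover(b,j) via R1 from cover(b,b), road(b,j)
round 2: derive cover(e,g) via R1 from cover(e,b), road(b,g)
round 2: derive cover(e,j) via R1 from cover(e,b), road(b,j)
round 2: derive cover(g,b) via R1 from cover(g,h), road(h,b)
round 2: derive cover(h,a) via R1 from cover(h,g), road(g,a)
round 2: derive cover(h,e) via R1 from cover(h,g), road(g,e)
round 3: derive cover(b,a) via R1 from cover(b,g), road(g,a)
round 3: derive cover(e,a) via R1 from cover(e,g), road(g,a)
round 3: derive cover(e,e) via R1 from cover(e,g), road(g,e)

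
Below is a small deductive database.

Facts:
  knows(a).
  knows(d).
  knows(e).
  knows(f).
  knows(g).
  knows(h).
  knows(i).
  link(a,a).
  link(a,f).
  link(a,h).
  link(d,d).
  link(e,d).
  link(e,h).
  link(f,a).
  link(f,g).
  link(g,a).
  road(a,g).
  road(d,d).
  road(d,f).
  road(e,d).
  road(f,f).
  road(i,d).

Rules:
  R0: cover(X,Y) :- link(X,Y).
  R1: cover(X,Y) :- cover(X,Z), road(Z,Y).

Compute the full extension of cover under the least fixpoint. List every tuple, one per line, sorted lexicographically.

round 1: derive cover(a,a) via R0 from link(a,a)
round 1: derive cover(a,f) via R0 from link(a,f)
round 1: derive cover(a,h) via R0 from link(a,h)
round 1: derive cover(d,d) via R0 from link(d,d)
round 1: derive cover(e,d) via R0 from link(e,d)
round 1: derive cover(e,h) via R0 from link(e,h)
round 1: derive cover(f,a) via R0 from link(f,a)
round 1: derive cover(f,g) via R0 from link(f,g)
round 1: derive cover(g,a) via R0 from link(g,a)
round 2: derive cover(a,g) via R1 from cover(a,a), road(a,g)
round 2: derive cover(d,f) via R1 from cover(d,d), road(d,f)
round 2: derive cover(e,f) via R1 from cover(e,d), road(d,f)
round 2: derive cover(g,g) via R1 from cover(g,a), road(a,g)

cover(a,a)
cover(a,f)
cover(a,g)
cover(a,h)
cover(d,d)
cover(d,f)
cover(e,d)
cover(e,f)
cover(e,h)
cover(f,a)
cover(f,g)
cover(g,a)
cover(g,g)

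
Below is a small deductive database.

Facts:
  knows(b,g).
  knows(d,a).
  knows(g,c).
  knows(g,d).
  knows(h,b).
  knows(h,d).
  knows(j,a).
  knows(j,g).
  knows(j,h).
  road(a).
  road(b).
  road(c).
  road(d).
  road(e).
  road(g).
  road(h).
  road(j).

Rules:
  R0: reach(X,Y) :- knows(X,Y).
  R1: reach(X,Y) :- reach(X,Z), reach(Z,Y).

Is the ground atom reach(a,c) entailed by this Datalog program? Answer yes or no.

no

round 1: derive reach(b,g) via R0 from knows(b,g)
round 1: derive reach(d,a) via R0 from knows(d,a)
round 1: derive reach(g,c) via R0 from knows(g,c)
round 1: derive reach(g,d) via R0 from knows(g,d)
round 1: derive reach(h,b) via R0 from knows(h,b)
round 1: derive reach(h,d) via R0 from knows(h,d)
round 1: derive reach(j,a) via R0 from knows(j,a)
round 1: derive reach(j,g) via R0 from knows(j,g)
round 1: derive reach(j,h) via R0 from knows(j,h)
round 2: derive reach(b,c) via R1 from reach(b,g), reach(g,c)
round 2: derive reach(b,d) via R1 from reach(b,g), reach(g,d)
round 2: derive reach(g,a) via R1 from reach(g,d), reach(d,a)
round 2: derive reach(h,a) via R1 from reach(h,d), reach(d,a)
round 2: derive reach(h,g) via R1 from reach(h,b), reach(b,g)
round 2: derive reach(j,b) via R1 from reach(j,h), reach(h,b)
round 2: derive reach(j,c) via R1 from reach(j,g), reach(g,c)
round 2: derive reach(j,d) via R1 from reach(j,g), reach(g,d)
round 3: derive reach(b,a) via R1 from reach(b,d), reach(d,a)
round 3: derive reach(h,c) via R1 from reach(h,b), reach(b,c)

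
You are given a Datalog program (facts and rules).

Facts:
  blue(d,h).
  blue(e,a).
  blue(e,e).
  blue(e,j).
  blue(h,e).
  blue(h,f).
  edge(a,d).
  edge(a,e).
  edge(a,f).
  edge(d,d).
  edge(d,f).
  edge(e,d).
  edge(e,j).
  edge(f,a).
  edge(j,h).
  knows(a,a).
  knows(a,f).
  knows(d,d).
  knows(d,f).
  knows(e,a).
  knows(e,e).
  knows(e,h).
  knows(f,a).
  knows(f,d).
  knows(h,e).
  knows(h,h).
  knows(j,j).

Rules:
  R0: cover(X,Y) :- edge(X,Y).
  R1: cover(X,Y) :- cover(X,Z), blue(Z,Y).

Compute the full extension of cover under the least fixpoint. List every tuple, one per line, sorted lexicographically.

cover(a,a)
cover(a,d)
cover(a,e)
cover(a,f)
cover(a,h)
cover(a,j)
cover(d,a)
cover(d,d)
cover(d,e)
cover(d,f)
cover(d,h)
cover(d,j)
cover(e,a)
cover(e,d)
cover(e,e)
cover(e,f)
cover(e,h)
cover(e,j)
cover(f,a)
cover(j,a)
cover(j,e)
cover(j,f)
cover(j,h)
cover(j,j)

round 1: derive cover(a,d) via R0 from edge(a,d)
round 1: derive cover(a,e) via R0 from edge(a,e)
round 1: derive cover(a,f) via R0 from edge(a,f)
round 1: derive cover(d,d) via R0 from edge(d,d)
round 1: derive cover(d,f) via R0 from edge(d,f)
round 1: derive cover(e,d) via R0 from edge(e,d)
round 1: derive cover(e,j) via R0 from edge(e,j)
round 1: derive cover(f,a) via R0 from edge(f,a)
round 1: derive cover(j,h) via R0 from edge(j,h)
round 2: derive cover(a,a) via R1 from cover(a,e), blue(e,a)
round 2: derive cover(a,h) via R1 from cover(a,d), blue(d,h)
round 2: derive cover(a,j) via R1 from cover(a,e), blue(e,j)
round 2: derive cover(d,h) via R1 from cover(d,d), blue(d,h)
round 2: derive cover(e,h) via R1 from cover(e,d), blue(d,h)
round 2: derive cover(j,e) via R1 from cover(j,h), blue(h,e)
round 2: derive cover(j,f) via R1 from cover(j,h), blue(h,f)
round 3: derive cover(d,e) via R1 from cover(d,h), blue(h,e)
round 3: derive cover(e,e) via R1 from cover(e,h), blue(h,e)
round 3: derive cover(e,f) via R1 from cover(e,h), blue(h,f)
round 3: derive cover(j,a) via R1 from cover(j,e), blue(e,a)
round 3: derive cover(j,j) via R1 from cover(j,e), blue(e,j)
round 4: derive cover(d,a) via R1 from cover(d,e), blue(e,a)
round 4: derive cover(d,j) via R1 from cover(d,e), blue(e,j)
round 4: derive cover(e,a) via R1 from cover(e,e), blue(e,a)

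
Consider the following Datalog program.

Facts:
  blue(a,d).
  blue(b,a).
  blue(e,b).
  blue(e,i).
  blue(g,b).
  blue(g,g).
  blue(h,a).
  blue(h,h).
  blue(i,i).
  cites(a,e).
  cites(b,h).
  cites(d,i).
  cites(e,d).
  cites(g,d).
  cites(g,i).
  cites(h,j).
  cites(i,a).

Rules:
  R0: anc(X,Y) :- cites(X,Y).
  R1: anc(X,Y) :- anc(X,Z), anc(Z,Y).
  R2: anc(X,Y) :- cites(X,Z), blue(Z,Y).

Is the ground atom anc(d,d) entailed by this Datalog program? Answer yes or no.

round 1: derive anc(a,e) via R0 from cites(a,e)
round 1: derive anc(b,h) via R0 from cites(b,h)
round 1: derive anc(d,i) via R0 from cites(d,i)
round 1: derive anc(e,d) via R0 from cites(e,d)
round 1: derive anc(g,d) via R0 from cites(g,d)
round 1: derive anc(g,i) via R0 from cites(g,i)
round 1: derive anc(h,j) via R0 from cites(h,j)
round 1: derive anc(i,a) via R0 from cites(i,a)
round 1: derive anc(a,b) via R2 from cites(a,e), blue(e,b)
round 1: derive anc(a,i) via R2 from cites(a,e), blue(e,i)
round 1: derive anc(b,a) via R2 from cites(b,h), blue(h,a)
round 1: derive anc(i,d) via R2 from cites(i,a), blue(a,d)
round 2: derive anc(a,a) via R1 from anc(a,b), anc(b,a)
round 2: derive anc(a,d) via R1 from anc(a,e), anc(e,d)
round 2: derive anc(a,h) via R1 from anc(a,b), anc(b,h)
round 2: derive anc(b,b) via R1 from anc(b,a), anc(a,b)
round 2: derive anc(b,e) via R1 from anc(b,a), anc(a,e)
round 2: derive anc(b,i) via R1 from anc(b,a), anc(a,i)
round 2: derive anc(b,j) via R1 from anc(b,h), anc(h,j)
round 2: derive anc(d,a) via R1 from anc(d,i), anc(i,a)
round 2: derive anc(d,d) via R1 from anc(d,i), anc(i,d)
round 2: derive anc(e,i) via R1 from anc(e,d), anc(d,i)
round 2: derive anc(g,a) via R1 from anc(g,i), anc(i,a)
round 2: derive anc(i,b) via R1 from anc(i,a), anc(a,b)
round 2: derive anc(i,e) via R1 from anc(i,a), anc(a,e)
round 2: derive anc(i,i) via R1 from anc(i,a), anc(a,i)
round 3: derive anc(a,j) via R1 from anc(a,b), anc(b,j)
round 3: derive anc(b,d) via R1 from anc(b,a), anc(a,d)
round 3: derive anc(d,b) via R1 from anc(d,a), anc(a,b)
round 3: derive anc(d,e) via R1 from anc(d,a), anc(a,e)
round 3: derive anc(d,h) via R1 from anc(d,a), anc(a,h)
round 3: derive anc(e,a) via R1 from anc(e,d), anc(d,a)
round 3: derive anc(e,b) via R1 from anc(e,i), anc(i,b)
round 3: derive anc(e,e) via R1 from anc(e,i), anc(i,e)
round 3: derive anc(g,b) via R1 from anc(g,a), anc(a,b)
round 3: derive anc(g,e) via R1 from anc(g,a), anc(a,e)
round 3: derive anc(g,h) via R1 from anc(g,a), anc(a,h)
round 3: derive anc(i,h) via R1 from anc(i,a), anc(a,h)
round 3: derive anc(i,j) via R1 from anc(i,b), anc(b,j)
round 4: derive anc(d,j) via R1 from anc(d,a), anc(a,j)
round 4: derive anc(e,h) via R1 from anc(e,a), anc(a,h)
round 4: derive anc(e,j) via R1 from anc(e,a), anc(a,j)
round 4: derive anc(g,j) via R1 from anc(g,a), anc(a,j)

yes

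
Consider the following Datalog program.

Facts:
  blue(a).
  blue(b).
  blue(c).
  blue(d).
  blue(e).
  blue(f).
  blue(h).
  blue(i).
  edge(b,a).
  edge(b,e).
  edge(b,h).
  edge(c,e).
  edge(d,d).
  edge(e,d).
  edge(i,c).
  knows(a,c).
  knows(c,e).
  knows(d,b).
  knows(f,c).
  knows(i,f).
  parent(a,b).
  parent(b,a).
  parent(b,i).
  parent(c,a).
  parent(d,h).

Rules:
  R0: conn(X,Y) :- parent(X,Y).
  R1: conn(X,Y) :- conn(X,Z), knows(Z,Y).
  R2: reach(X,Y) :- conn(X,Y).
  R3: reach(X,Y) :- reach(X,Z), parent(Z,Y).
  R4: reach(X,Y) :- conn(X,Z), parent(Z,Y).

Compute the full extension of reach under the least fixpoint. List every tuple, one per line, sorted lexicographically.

round 1: derive conn(a,b) via R0 from parent(a,b)
round 1: derive conn(b,a) via R0 from parent(b,a)
round 1: derive conn(b,i) via R0 from parent(b,i)
round 1: derive conn(c,a) via R0 from parent(c,a)
round 1: derive conn(d,h) via R0 from parent(d,h)
round 2: derive conn(b,c) via R1 from conn(b,a), knows(a,c)
round 2: derive conn(b,f) via R1 from conn(b,i), knows(i,f)
round 2: derive conn(c,c) via R1 from conn(c,a), knows(a,c)
round 2: derive reach(a,b) via R2 from conn(a,b)
round 2: derive reach(b,a) via R2 from conn(b,a)
round 2: derive reach(b,i) via R2 from conn(b,i)
round 2: derive reach(c,a) via R2 from conn(c,a)
round 2: derive reach(d,h) via R2 from conn(d,h)
round 2: derive reach(a,a) via R4 from conn(a,b), parent(b,a)
round 2: derive reach(a,i) via R4 from conn(a,b), parent(b,i)
round 2: derive reach(b,b) via R4 from conn(b,a), parent(a,b)
round 2: derive reach(c,b) via R4 from conn(c,a), parent(a,b)
round 3: derive conn(b,e) via R1 from conn(b,c), knows(c,e)
round 3: derive conn(c,e) via R1 from conn(c,c), knows(c,e)
round 3: derive reach(b,c) via R2 from conn(b,c)
round 3: derive reach(b,f) via R2 from conn(b,f)
round 3: derive reach(c,c) via R2 from conn(c,c)
round 3: derive reach(c,i) via R3 from reach(c,b), parent(b,i)
round 4: derive reach(b,e) via R2 from conn(b,e)
round 4: derive reach(c,e) via R2 from conn(c,e)

reach(a,a)
reach(a,b)
reach(a,i)
reach(b,a)
reach(b,b)
reach(b,c)
reach(b,e)
reach(b,f)
reach(b,i)
reach(c,a)
reach(c,b)
reach(c,c)
reach(c,e)
reach(c,i)
reach(d,h)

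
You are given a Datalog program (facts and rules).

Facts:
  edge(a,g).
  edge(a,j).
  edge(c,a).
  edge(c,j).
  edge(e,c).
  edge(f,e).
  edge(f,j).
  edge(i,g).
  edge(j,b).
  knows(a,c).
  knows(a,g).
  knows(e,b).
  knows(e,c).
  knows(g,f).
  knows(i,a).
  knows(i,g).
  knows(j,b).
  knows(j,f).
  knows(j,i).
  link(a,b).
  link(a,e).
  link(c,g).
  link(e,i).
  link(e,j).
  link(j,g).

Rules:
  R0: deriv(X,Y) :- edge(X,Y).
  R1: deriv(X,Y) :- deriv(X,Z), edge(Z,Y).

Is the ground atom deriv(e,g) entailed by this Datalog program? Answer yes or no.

yes

round 1: derive deriv(a,g) via R0 from edge(a,g)
round 1: derive deriv(a,j) via R0 from edge(a,j)
round 1: derive deriv(c,a) via R0 from edge(c,a)
round 1: derive deriv(c,j) via R0 from edge(c,j)
round 1: derive deriv(e,c) via R0 from edge(e,c)
round 1: derive deriv(f,e) via R0 from edge(f,e)
round 1: derive deriv(f,j) via R0 from edge(f,j)
round 1: derive deriv(i,g) via R0 from edge(i,g)
round 1: derive deriv(j,b) via R0 from edge(j,b)
round 2: derive deriv(a,b) via R1 from deriv(a,j), edge(j,b)
round 2: derive deriv(c,b) via R1 from deriv(c,j), edge(j,b)
round 2: derive deriv(c,g) via R1 from deriv(c,a), edge(a,g)
round 2: derive deriv(e,a) via R1 from deriv(e,c), edge(c,a)
round 2: derive deriv(e,j) via R1 from deriv(e,c), edge(c,j)
round 2: derive deriv(f,b) via R1 from deriv(f,j), edge(j,b)
round 2: derive deriv(f,c) via R1 from deriv(f,e), edge(e,c)
round 3: derive deriv(e,b) via R1 from deriv(e,j), edge(j,b)
round 3: derive deriv(e,g) via R1 from deriv(e,a), edge(a,g)
round 3: derive deriv(f,a) via R1 from deriv(f,c), edge(c,a)
round 4: derive deriv(f,g) via R1 from deriv(f,a), edge(a,g)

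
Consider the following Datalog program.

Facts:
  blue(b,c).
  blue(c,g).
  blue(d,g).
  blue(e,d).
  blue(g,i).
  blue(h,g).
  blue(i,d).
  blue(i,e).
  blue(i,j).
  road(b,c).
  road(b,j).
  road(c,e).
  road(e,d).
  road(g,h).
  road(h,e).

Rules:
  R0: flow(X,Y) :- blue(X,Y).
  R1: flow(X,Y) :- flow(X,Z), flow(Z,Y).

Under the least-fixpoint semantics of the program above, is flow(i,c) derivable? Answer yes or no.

round 1: derive flow(b,c) via R0 from blue(b,c)
round 1: derive flow(c,g) via R0 from blue(c,g)
round 1: derive flow(d,g) via R0 from blue(d,g)
round 1: derive flow(e,d) via R0 from blue(e,d)
round 1: derive flow(g,i) via R0 from blue(g,i)
round 1: derive flow(h,g) via R0 from blue(h,g)
round 1: derive flow(i,d) via R0 from blue(i,d)
round 1: derive flow(i,e) via R0 from blue(i,e)
round 1: derive flow(i,j) via R0 from blue(i,j)
round 2: derive flow(b,g) via R1 from flow(b,c), flow(c,g)
round 2: derive flow(c,i) via R1 from flow(c,g), flow(g,i)
round 2: derive flow(d,i) via R1 from flow(d,g), flow(g,i)
round 2: derive flow(e,g) via R1 from flow(e,d), flow(d,g)
round 2: derive flow(g,d) via R1 from flow(g,i), flow(i,d)
round 2: derive flow(g,e) via R1 from flow(g,i), flow(i,e)
round 2: derive flow(g,j) via R1 from flow(g,i), flow(i,j)
round 2: derive flow(h,i) via R1 from flow(h,g), flow(g,i)
round 2: derive flow(i,g) via R1 from flow(i,d), flow(d,g)
round 3: derive flow(b,d) via R1 from flow(b,g), flow(g,d)
round 3: derive flow(b,e) via R1 from flow(b,g), flow(g,e)
round 3: derive flow(b,i) via R1 from flow(b,c), flow(c,i)
round 3: derive flow(b,j) via R1 from flow(b,g), flow(g,j)
round 3: derive flow(c,d) via R1 from flow(c,g), flow(g,d)
round 3: derive flow(c,e) via R1 from flow(c,g), flow(g,e)
round 3: derive flow(c,j) via R1 from flow(c,g), flow(g,j)
round 3: derive flow(d,d) via R1 from flow(d,g), flow(g,d)
round 3: derive flow(d,e) via R1 from flow(d,g), flow(g,e)
round 3: derive flow(d,j) via R1 from flow(d,g), flow(g,j)
round 3: derive flow(e,e) via R1 from flow(e,g), flow(g,e)
round 3: derive flow(e,i) via R1 from flow(e,d), flow(d,i)
round 3: derive flow(e,j) via R1 from flow(e,g), flow(g,j)
round 3: derive flow(g,g) via R1 from flow(g,d), flow(d,g)
round 3: derive flow(h,d) via R1 from flow(h,g), flow(g,d)
round 3: derive flow(h,e) via R1 from flow(h,g), flow(g,e)
round 3: derive flow(h,j) via R1 from flow(h,g), flow(g,j)
round 3: derive flow(i,i) via R1 from flow(i,d), flow(d,i)

no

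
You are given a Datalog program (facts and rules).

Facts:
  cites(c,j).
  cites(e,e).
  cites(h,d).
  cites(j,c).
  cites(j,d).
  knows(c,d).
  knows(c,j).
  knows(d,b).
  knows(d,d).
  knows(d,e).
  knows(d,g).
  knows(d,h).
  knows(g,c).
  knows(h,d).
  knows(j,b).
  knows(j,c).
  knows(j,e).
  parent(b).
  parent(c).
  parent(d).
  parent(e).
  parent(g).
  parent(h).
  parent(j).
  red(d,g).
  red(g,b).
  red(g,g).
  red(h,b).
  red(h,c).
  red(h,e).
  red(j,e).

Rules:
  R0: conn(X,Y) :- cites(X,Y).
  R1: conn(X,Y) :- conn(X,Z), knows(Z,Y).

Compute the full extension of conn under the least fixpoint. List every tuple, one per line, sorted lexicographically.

round 1: derive conn(c,j) via R0 from cites(c,j)
round 1: derive conn(e,e) via R0 from cites(e,e)
round 1: derive conn(h,d) via R0 from cites(h,d)
round 1: derive conn(j,c) via R0 from cites(j,c)
round 1: derive conn(j,d) via R0 from cites(j,d)
round 2: derive conn(c,b) via R1 from conn(c,j), knows(j,b)
round 2: derive conn(c,c) via R1 from conn(c,j), knows(j,c)
round 2: derive conn(c,e) via R1 from conn(c,j), knows(j,e)
round 2: derive conn(h,b) via R1 from conn(h,d), knows(d,b)
round 2: derive conn(h,e) via R1 from conn(h,d), knows(d,e)
round 2: derive conn(h,g) via R1 from conn(h,d), knows(d,g)
round 2: derive conn(h,h) via R1 from conn(h,d), knows(d,h)
round 2: derive conn(j,b) via R1 from conn(j,d), knows(d,b)
round 2: derive conn(j,e) via R1 from conn(j,d), knows(d,e)
round 2: derive conn(j,g) via R1 from conn(j,d), knows(d,g)
round 2: derive conn(j,h) via R1 from conn(j,d), knows(d,h)
round 2: derive conn(j,j) via R1 from conn(j,c), knows(c,j)
round 3: derive conn(c,d) via R1 from conn(c,c), knows(c,d)
round 3: derive conn(h,c) via R1 from conn(h,g), knows(g,c)
round 4: derive conn(c,g) via R1 from conn(c,d), knows(d,g)
round 4: derive conn(c,h) via R1 from conn(c,d), knows(d,h)
round 4: derive conn(h,j) via R1 from conn(h,c), knows(c,j)

conn(c,b)
conn(c,c)
conn(c,d)
conn(c,e)
conn(c,g)
conn(c,h)
conn(c,j)
conn(e,e)
conn(h,b)
conn(h,c)
conn(h,d)
conn(h,e)
conn(h,g)
conn(h,h)
conn(h,j)
conn(j,b)
conn(j,c)
conn(j,d)
conn(j,e)
conn(j,g)
conn(j,h)
conn(j,j)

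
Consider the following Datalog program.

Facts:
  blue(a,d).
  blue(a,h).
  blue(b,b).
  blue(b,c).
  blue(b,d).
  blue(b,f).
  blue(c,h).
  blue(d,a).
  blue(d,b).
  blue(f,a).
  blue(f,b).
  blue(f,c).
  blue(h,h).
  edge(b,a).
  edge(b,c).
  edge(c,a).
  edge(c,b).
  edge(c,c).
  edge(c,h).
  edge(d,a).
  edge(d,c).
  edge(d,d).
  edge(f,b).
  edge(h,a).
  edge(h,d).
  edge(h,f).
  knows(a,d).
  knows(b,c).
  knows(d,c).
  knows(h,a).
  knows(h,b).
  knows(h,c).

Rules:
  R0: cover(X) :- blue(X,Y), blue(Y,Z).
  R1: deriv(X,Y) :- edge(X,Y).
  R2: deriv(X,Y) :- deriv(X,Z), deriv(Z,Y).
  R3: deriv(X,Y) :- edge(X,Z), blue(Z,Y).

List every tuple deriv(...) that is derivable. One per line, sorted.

round 1: derive deriv(b,a) via R1 from edge(b,a)
round 1: derive deriv(b,c) via R1 from edge(b,c)
round 1: derive deriv(c,a) via R1 from edge(c,a)
round 1: derive deriv(c,b) via R1 from edge(c,b)
round 1: derive deriv(c,c) via R1 from edge(c,c)
round 1: derive deriv(c,h) via R1 from edge(c,h)
round 1: derive deriv(d,a) via R1 from edge(d,a)
round 1: derive deriv(d,c) via R1 from edge(d,c)
round 1: derive deriv(d,d) via R1 from edge(d,d)
round 1: derive deriv(f,b) via R1 from edge(f,b)
round 1: derive deriv(h,a) via R1 from edge(h,a)
round 1: derive deriv(h,d) via R1 from edge(h,d)
round 1: derive deriv(h,f) via R1 from edge(h,f)
round 1: derive deriv(b,d) via R3 from edge(b,a), blue(a,d)
round 1: derive deriv(b,h) via R3 from edge(b,a), blue(a,h)
round 1: derive deriv(c,d) via R3 from edge(c,a), blue(a,d)
round 1: derive deriv(c,f) via R3 from edge(c,b), blue(b,f)
round 1: derive deriv(d,b) via R3 from edge(d,d), blue(d,b)
round 1: derive deriv(d,h) via R3 from edge(d,a), blue(a,h)
round 1: derive deriv(f,c) via R3 from edge(f,b), blue(b,c)
round 1: derive deriv(f,d) via R3 from edge(f,b), blue(b,d)
round 1: derive deriv(f,f) via R3 from edge(f,b), blue(b,f)
round 1: derive deriv(h,b) via R3 from edge(h,d), blue(d,b)
round 1: derive deriv(h,c) via R3 from edge(h,f), blue(f,c)
round 1: derive deriv(h,h) via R3 from edge(h,a), blue(a,h)
round 2: derive deriv(b,b) via R2 from deriv(b,c), deriv(c,b)
round 2: derive deriv(b,f) via R2 from deriv(b,c), deriv(c,f)
round 2: derive deriv(d,f) via R2 from deriv(d,c), deriv(c,f)
round 2: derive deriv(f,a) via R2 from deriv(f,b), deriv(b,a)
round 2: derive deriv(f,h) via R2 from deriv(f,b), deriv(b,h)

deriv(b,a)
deriv(b,b)
deriv(b,c)
deriv(b,d)
deriv(b,f)
deriv(b,h)
deriv(c,a)
deriv(c,b)
deriv(c,c)
deriv(c,d)
deriv(c,f)
deriv(c,h)
deriv(d,a)
deriv(d,b)
deriv(d,c)
deriv(d,d)
deriv(d,f)
deriv(d,h)
deriv(f,a)
deriv(f,b)
deriv(f,c)
deriv(f,d)
deriv(f,f)
deriv(f,h)
deriv(h,a)
deriv(h,b)
deriv(h,c)
deriv(h,d)
deriv(h,f)
deriv(h,h)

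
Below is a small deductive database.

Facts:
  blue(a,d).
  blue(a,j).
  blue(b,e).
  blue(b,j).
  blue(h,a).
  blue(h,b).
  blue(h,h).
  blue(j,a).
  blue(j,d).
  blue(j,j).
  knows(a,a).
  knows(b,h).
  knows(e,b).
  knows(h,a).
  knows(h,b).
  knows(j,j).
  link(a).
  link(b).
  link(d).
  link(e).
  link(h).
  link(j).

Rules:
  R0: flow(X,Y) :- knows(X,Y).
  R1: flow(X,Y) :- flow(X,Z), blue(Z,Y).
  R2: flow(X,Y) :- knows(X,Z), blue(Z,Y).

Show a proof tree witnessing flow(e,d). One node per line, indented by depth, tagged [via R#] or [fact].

round 1: derive flow(a,a) via R0 from knows(a,a)
round 1: derive flow(b,h) via R0 from knows(b,h)
round 1: derive flow(e,b) via R0 from knows(e,b)
round 1: derive flow(h,a) via R0 from knows(h,a)
round 1: derive flow(h,b) via R0 from knows(h,b)
round 1: derive flow(j,j) via R0 from knows(j,j)
round 1: derive flow(a,d) via R2 from knows(a,a), blue(a,d)
round 1: derive flow(a,j) via R2 from knows(a,a), blue(a,j)
round 1: derive flow(b,a) via R2 from knows(b,h), blue(h,a)
round 1: derive flow(b,b) via R2 from knows(b,h), blue(h,b)
round 1: derive flow(e,e) via R2 from knows(e,b), blue(b,e)
round 1: derive flow(e,j) via R2 from knows(e,b), blue(b,j)
round 1: derive flow(h,d) via R2 from knows(h,a), blue(a,d)
round 1: derive flow(h,e) via R2 from knows(h,b), blue(b,e)
round 1: derive flow(h,j) via R2 from knows(h,a), blue(a,j)
round 1: derive flow(j,a) via R2 from knows(j,j), blue(j,a)
round 1: derive flow(j,d) via R2 from knows(j,j), blue(j,d)
round 2: derive flow(b,d) via R1 from flow(b,a), blue(a,d)
round 2: derive flow(b,e) via R1 from flow(b,b), blue(b,e)
round 2: derive flow(b,j) via R1 from flow(b,a), blue(a,j)
round 2: derive flow(e,a) via R1 from flow(e,j), blue(j,a)
round 2: derive flow(e,d) via R1 from flow(e,j), blue(j,d)

flow(e,d)  [via R1]
  flow(e,j)  [via R2]
    knows(e,b)  [fact]
    blue(b,j)  [fact]
  blue(j,d)  [fact]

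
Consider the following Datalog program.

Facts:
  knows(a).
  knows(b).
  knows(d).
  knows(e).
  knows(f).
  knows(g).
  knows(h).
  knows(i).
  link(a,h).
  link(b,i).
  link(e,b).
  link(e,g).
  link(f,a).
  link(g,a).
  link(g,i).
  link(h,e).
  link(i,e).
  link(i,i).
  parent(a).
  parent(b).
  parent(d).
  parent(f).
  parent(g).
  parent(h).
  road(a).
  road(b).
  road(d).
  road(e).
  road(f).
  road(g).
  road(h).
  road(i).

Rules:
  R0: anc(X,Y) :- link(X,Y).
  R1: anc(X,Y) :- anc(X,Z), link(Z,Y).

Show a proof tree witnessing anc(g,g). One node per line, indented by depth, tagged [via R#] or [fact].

anc(g,g)  [via R1]
  anc(g,e)  [via R1]
    anc(g,i)  [via R0]
      link(g,i)  [fact]
    link(i,e)  [fact]
  link(e,g)  [fact]

round 1: derive anc(a,h) via R0 from link(a,h)
round 1: derive anc(b,i) via R0 from link(b,i)
round 1: derive anc(e,b) via R0 from link(e,b)
round 1: derive anc(e,g) via R0 from link(e,g)
round 1: derive anc(f,a) via R0 from link(f,a)
round 1: derive anc(g,a) via R0 from link(g,a)
round 1: derive anc(g,i) via R0 from link(g,i)
round 1: derive anc(h,e) via R0 from link(h,e)
round 1: derive anc(i,e) via R0 from link(i,e)
round 1: derive anc(i,i) via R0 from link(i,i)
round 2: derive anc(a,e) via R1 from anc(a,h), link(h,e)
round 2: derive anc(b,e) via R1 from anc(b,i), link(i,e)
round 2: derive anc(e,a) via R1 from anc(e,g), link(g,a)
round 2: derive anc(e,i) via R1 from anc(e,b), link(b,i)
round 2: derive anc(f,h) via R1 from anc(f,a), link(a,h)
round 2: derive anc(g,e) via R1 from anc(g,i), link(i,e)
round 2: derive anc(g,h) via R1 from anc(g,a), link(a,h)
round 2: derive anc(h,b) via R1 from anc(h,e), link(e,b)
round 2: derive anc(h,g) via R1 from anc(h,e), link(e,g)
round 2: derive anc(i,b) via R1 from anc(i,e), link(e,b)
round 2: derive anc(i,g) via R1 from anc(i,e), link(e,g)
round 3: derive anc(a,b) via R1 from anc(a,e), link(e,b)
round 3: derive anc(a,g) via R1 from anc(a,e), link(e,g)
round 3: derive anc(b,b) via R1 from anc(b,e), link(e,b)
round 3: derive anc(b,g) via R1 from anc(b,e), link(e,g)
round 3: derive anc(e,e) via R1 from anc(e,i), link(i,e)
round 3: derive anc(e,h) via R1 from anc(e,a), link(a,h)
round 3: derive anc(f,e) via R1 from anc(f,h), link(h,e)
round 3: derive anc(g,b) via R1 from anc(g,e), link(e,b)
round 3: derive anc(g,g) via R1 from anc(g,e), link(e,g)
round 3: derive anc(h,a) via R1 from anc(h,g), link(g,a)
round 3: derive anc(h,i) via R1 from anc(h,b), link(b,i)
round 3: derive anc(i,a) via R1 from anc(i,g), link(g,a)
round 4: derive anc(a,a) via R1 from anc(a,g), link(g,a)
round 4: derive anc(a,i) via R1 from anc(a,b), link(b,i)
round 4: derive anc(b,a) via R1 from anc(b,g), link(g,a)
round 4: derive anc(f,b) via R1 from anc(f,e), link(e,b)
round 4: derive anc(f,g) via R1 from anc(f,e), link(e,g)
round 4: derive anc(h,h) via R1 from anc(h,a), link(a,h)
round 4: derive anc(i,h) via R1 from anc(i,a), link(a,h)
round 5: derive anc(b,h) via R1 from anc(b,a), link(a,h)
round 5: derive anc(f,i) via R1 from anc(f,b), link(b,i)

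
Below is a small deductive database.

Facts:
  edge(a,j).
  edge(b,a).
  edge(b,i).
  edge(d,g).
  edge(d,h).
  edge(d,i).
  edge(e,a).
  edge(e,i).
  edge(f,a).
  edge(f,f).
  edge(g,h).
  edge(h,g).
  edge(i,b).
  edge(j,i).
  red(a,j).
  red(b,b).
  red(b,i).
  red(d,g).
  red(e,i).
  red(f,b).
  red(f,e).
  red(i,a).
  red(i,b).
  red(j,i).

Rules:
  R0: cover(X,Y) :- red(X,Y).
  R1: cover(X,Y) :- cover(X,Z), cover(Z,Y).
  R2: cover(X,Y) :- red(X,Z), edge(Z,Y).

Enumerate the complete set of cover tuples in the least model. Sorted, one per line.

cover(a,a)
cover(a,b)
cover(a,i)
cover(a,j)
cover(b,a)
cover(b,b)
cover(b,i)
cover(b,j)
cover(d,g)
cover(d,h)
cover(e,a)
cover(e,b)
cover(e,i)
cover(e,j)
cover(f,a)
cover(f,b)
cover(f,e)
cover(f,i)
cover(f,j)
cover(i,a)
cover(i,b)
cover(i,i)
cover(i,j)
cover(j,a)
cover(j,b)
cover(j,i)
cover(j,j)

round 1: derive cover(a,j) via R0 from red(a,j)
round 1: derive cover(b,b) via R0 from red(b,b)
round 1: derive cover(b,i) via R0 from red(b,i)
round 1: derive cover(d,g) via R0 from red(d,g)
round 1: derive cover(e,i) via R0 from red(e,i)
round 1: derive cover(f,b) via R0 from red(f,b)
round 1: derive cover(f,e) via R0 from red(f,e)
round 1: derive cover(i,a) via R0 from red(i,a)
round 1: derive cover(i,b) via R0 from red(i,b)
round 1: derive cover(j,i) via R0 from red(j,i)
round 1: derive cover(a,i) via R2 from red(a,j), edge(j,i)
round 1: derive cover(b,a) via R2 from red(b,b), edge(b,a)
round 1: derive cover(d,h) via R2 from red(d,g), edge(g,h)
round 1: derive cover(e,b) via R2 from red(e,i), edge(i,b)
round 1: derive cover(f,a) via R2 from red(f,b), edge(b,a)
round 1: derive cover(f,i) via R2 from red(f,b), edge(b,i)
round 1: derive cover(i,i) via R2 from red(i,b), edge(b,i)
round 1: derive cover(i,j) via R2 from red(i,a), edge(a,j)
round 1: derive cover(j,b) via R2 from red(j,i), edge(i,b)
round 2: derive cover(a,a) via R1 from cover(a,i), cover(i,a)
round 2: derive cover(a,b) via R1 from cover(a,i), cover(i,b)
round 2: derive cover(b,j) via R1 from cover(b,a), cover(a,j)
round 2: derive cover(e,a) via R1 from cover(e,b), cover(b,a)
round 2: derive cover(e,j) via R1 from cover(e,i), cover(i,j)
round 2: derive cover(f,j) via R1 from cover(f,a), cover(a,j)
round 2: derive cover(j,a) via R1 from cover(j,b), cover(b,a)
round 2: derive cover(j,j) via R1 from cover(j,i), cover(i,j)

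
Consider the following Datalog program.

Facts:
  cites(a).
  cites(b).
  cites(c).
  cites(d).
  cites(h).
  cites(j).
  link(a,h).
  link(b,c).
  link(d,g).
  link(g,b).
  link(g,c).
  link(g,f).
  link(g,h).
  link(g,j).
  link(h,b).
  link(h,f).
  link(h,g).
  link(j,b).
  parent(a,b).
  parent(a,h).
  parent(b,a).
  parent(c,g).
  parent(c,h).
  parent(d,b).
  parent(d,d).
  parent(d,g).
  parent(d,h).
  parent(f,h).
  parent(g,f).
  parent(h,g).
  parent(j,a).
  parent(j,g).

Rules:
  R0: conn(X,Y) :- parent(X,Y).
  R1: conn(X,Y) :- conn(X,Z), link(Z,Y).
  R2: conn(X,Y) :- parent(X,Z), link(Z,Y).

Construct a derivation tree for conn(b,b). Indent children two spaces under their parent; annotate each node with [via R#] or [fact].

conn(b,b)  [via R1]
  conn(b,h)  [via R2]
    parent(b,a)  [fact]
    link(a,h)  [fact]
  link(h,b)  [fact]

round 1: derive conn(a,b) via R0 from parent(a,b)
round 1: derive conn(a,h) via R0 from parent(a,h)
round 1: derive conn(b,a) via R0 from parent(b,a)
round 1: derive conn(c,g) via R0 from parent(c,g)
round 1: derive conn(c,h) via R0 from parent(c,h)
round 1: derive conn(d,b) via R0 from parent(d,b)
round 1: derive conn(d,d) via R0 from parent(d,d)
round 1: derive conn(d,g) via R0 from parent(d,g)
round 1: derive conn(d,h) via R0 from parent(d,h)
round 1: derive conn(f,h) via R0 from parent(f,h)
round 1: derive conn(g,f) via R0 from parent(g,f)
round 1: derive conn(h,g) via R0 from parent(h,g)
round 1: derive conn(j,a) via R0 from parent(j,a)
round 1: derive conn(j,g) via R0 from parent(j,g)
round 1: derive conn(a,c) via R2 from parent(a,b), link(b,c)
round 1: derive conn(a,f) via R2 from parent(a,h), link(h,f)
round 1: derive conn(a,g) via R2 from parent(a,h), link(h,g)
round 1: derive conn(b,h) via R2 from parent(b,a), link(a,h)
round 1: derive conn(c,b) via R2 from parent(c,g), link(g,b)
round 1: derive conn(c,c) via R2 from parent(c,g), link(g,c)
round 1: derive conn(c,f) via R2 from parent(c,g), link(g,f)
round 1: derive conn(c,j) via R2 from parent(c,g), link(g,j)
round 1: derive conn(d,c) via R2 from parent(d,b), link(b,c)
round 1: derive conn(d,f) via R2 from parent(d,g), link(g,f)
round 1: derive conn(d,j) via R2 from parent(d,g), link(g,j)
round 1: derive conn(f,b) via R2 from parent(f,h), link(h,b)
round 1: derive conn(f,f) via R2 from parent(f,h), link(h,f)
round 1: derive conn(f,g) via R2 from parent(f,h), link(h,g)
round 1: derive conn(h,b) via R2 from parent(h,g), link(g,b)
round 1: derive conn(h,c) via R2 from parent(h,g), link(g,c)
round 1: derive conn(h,f) via R2 from parent(h,g), link(g,f)
round 1: derive conn(h,h) via R2 from parent(h,g), link(g,h)
round 1: derive conn(h,j) via R2 from parent(h,g), link(g,j)
round 1: derive conn(j,b) via R2 from parent(j,g), link(g,b)
round 1: derive conn(j,c) via R2 from parent(j,g), link(g,c)
round 1: derive conn(j,f) via R2 from parent(j,g), link(g,f)
round 1: derive conn(j,h) via R2 from parent(j,a), link(a,h)
round 1: derive conn(j,j) via R2 from parent(j,g), link(g,j)
round 2: derive conn(a,j) via R1 from conn(a,g), link(g,j)
round 2: derive conn(b,b) via R1 from conn(b,h), link(h,b)
round 2: derive conn(b,f) via R1 from conn(b,h), link(h,f)
round 2: derive conn(b,g) via R1 from conn(b,h), link(h,g)
round 2: derive conn(f,c) via R1 from conn(f,b), link(b,c)
round 2: derive conn(f,j) via R1 from conn(f,g), link(g,j)
round 3: derive conn(b,c) via R1 from conn(b,b), link(b,c)
round 3: derive conn(b,j) via R1 from conn(b,g), link(g,j)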